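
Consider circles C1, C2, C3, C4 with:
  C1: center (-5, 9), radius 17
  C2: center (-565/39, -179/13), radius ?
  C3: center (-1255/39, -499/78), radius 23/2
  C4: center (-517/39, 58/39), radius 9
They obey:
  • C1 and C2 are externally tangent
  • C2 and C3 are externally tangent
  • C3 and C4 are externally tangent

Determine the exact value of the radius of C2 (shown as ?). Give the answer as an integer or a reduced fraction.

23/3

1. [ext C1·C2]  r_C2² + 34r_C2 − 2875/9 = 0  ⇒  r_C2 = 23/3 (r>0 drops 1)
2. [ext C2·C3]  r_C2² + 23r_C2 − 2116/9 = 0  ⇒  r_C2 = 23/3 (r>0 drops 1)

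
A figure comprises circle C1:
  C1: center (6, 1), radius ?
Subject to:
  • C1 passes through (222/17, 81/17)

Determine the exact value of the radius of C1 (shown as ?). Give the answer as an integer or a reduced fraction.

8

1. [C1∋P]  r_C1² − 64 = 0  ⇒  r_C1 = 8 (r>0 drops 1)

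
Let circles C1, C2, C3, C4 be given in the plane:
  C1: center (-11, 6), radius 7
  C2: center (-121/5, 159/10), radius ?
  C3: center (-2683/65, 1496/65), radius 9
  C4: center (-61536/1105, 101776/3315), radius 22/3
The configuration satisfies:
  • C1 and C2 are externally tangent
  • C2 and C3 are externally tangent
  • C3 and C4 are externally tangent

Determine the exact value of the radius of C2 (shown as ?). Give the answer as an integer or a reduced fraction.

19/2

1. [ext C1·C2]  r_C2² + 14r_C2 − 893/4 = 0  ⇒  r_C2 = 19/2 (r>0 drops 1)
2. [ext C2·C3]  r_C2² + 18r_C2 − 1045/4 = 0  ⇒  r_C2 = 19/2 (r>0 drops 1)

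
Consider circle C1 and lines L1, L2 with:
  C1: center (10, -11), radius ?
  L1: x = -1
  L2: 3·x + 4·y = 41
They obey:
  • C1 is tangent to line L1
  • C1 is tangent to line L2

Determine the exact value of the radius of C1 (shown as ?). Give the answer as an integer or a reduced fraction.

1. [C1‖L1]  r_C1² − 121 = 0  ⇒  r_C1 = 11 (r>0 drops 1)
2. [C1‖L2]  r_C1² − 121 = 0  ⇒  r_C1 = 11 (r>0 drops 1)

11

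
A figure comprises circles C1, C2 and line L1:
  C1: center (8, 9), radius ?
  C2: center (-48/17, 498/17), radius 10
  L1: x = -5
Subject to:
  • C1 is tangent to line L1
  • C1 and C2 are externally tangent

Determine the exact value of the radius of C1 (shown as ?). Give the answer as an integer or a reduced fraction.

1. [C1‖L1]  r_C1² − 169 = 0  ⇒  r_C1 = 13 (r>0 drops 1)
2. [ext C1·C2]  r_C1² + 20r_C1 − 429 = 0  ⇒  r_C1 = 13 (r>0 drops 1)

13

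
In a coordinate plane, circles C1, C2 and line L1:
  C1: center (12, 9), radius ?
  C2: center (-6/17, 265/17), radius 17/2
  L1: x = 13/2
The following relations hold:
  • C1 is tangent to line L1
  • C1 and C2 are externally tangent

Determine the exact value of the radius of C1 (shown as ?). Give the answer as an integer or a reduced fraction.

11/2

1. [C1‖L1]  r_C1² − 121/4 = 0  ⇒  r_C1 = 11/2 (r>0 drops 1)
2. [ext C1·C2]  r_C1² + 17r_C1 − 495/4 = 0  ⇒  r_C1 = 11/2 (r>0 drops 1)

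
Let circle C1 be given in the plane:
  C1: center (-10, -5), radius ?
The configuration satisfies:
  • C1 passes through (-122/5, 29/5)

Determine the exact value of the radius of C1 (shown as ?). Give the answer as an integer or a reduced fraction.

1. [C1∋P]  r_C1² − 324 = 0  ⇒  r_C1 = 18 (r>0 drops 1)

18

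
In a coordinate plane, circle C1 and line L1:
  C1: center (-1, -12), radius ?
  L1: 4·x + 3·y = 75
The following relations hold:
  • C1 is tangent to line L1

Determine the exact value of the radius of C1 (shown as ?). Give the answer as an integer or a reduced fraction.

23

1. [C1‖L1]  r_C1² − 529 = 0  ⇒  r_C1 = 23 (r>0 drops 1)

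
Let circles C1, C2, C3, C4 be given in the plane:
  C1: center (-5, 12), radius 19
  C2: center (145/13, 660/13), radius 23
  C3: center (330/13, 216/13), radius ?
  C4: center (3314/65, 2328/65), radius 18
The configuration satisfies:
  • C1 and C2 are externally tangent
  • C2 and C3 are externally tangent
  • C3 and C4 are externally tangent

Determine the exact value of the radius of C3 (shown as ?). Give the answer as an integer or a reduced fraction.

1. [ext C2·C3]  r_C3² + 46r_C3 − 840 = 0  ⇒  r_C3 = 14 (r>0 drops 1)
2. [ext C3·C4]  r_C3² + 36r_C3 − 700 = 0  ⇒  r_C3 = 14 (r>0 drops 1)

14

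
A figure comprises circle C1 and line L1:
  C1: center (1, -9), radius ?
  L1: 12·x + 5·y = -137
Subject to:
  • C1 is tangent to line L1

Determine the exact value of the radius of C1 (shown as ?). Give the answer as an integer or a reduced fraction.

1. [C1‖L1]  r_C1² − 64 = 0  ⇒  r_C1 = 8 (r>0 drops 1)

8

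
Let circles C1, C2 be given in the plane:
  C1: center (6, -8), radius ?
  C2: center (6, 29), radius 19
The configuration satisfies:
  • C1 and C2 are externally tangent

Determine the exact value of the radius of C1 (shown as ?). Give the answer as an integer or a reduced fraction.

1. [ext C1·C2]  r_C1² + 38r_C1 − 1008 = 0  ⇒  r_C1 = 18 (r>0 drops 1)

18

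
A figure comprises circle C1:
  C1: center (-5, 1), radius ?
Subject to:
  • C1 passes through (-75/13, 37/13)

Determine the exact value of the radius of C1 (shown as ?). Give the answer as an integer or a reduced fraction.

2

1. [C1∋P]  r_C1² − 4 = 0  ⇒  r_C1 = 2 (r>0 drops 1)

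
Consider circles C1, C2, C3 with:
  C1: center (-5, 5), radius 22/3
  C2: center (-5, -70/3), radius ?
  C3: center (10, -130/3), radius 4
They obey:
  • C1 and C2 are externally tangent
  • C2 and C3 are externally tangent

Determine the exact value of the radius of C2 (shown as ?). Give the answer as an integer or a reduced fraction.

1. [ext C1·C2]  r_C2² + (44/3)r_C2 − 749 = 0  ⇒  r_C2 = 21 (r>0 drops 1)
2. [ext C2·C3]  r_C2² + 8r_C2 − 609 = 0  ⇒  r_C2 = 21 (r>0 drops 1)

21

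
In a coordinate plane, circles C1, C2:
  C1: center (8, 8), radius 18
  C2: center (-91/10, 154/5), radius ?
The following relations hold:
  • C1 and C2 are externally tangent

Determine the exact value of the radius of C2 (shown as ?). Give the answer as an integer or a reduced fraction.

1. [ext C1·C2]  r_C2² + 36r_C2 − 1953/4 = 0  ⇒  r_C2 = 21/2 (r>0 drops 1)

21/2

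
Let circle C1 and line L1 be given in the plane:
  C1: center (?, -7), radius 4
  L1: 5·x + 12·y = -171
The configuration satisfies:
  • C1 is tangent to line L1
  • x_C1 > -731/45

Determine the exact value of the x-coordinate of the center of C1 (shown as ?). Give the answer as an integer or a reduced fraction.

-7

1. [C1‖L1]  x_C1² + (174/5)x_C1 + 973/5 = 0  ⇒  x_C1 = -139/5 or -7
2. given x_C1 > -731/45: keep -7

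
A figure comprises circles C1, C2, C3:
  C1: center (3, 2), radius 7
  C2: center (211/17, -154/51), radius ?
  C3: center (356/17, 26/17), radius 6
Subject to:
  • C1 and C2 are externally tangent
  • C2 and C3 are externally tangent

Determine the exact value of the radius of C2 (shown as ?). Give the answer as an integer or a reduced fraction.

11/3

1. [ext C1·C2]  r_C2² + 14r_C2 − 583/9 = 0  ⇒  r_C2 = 11/3 (r>0 drops 1)
2. [ext C2·C3]  r_C2² + 12r_C2 − 517/9 = 0  ⇒  r_C2 = 11/3 (r>0 drops 1)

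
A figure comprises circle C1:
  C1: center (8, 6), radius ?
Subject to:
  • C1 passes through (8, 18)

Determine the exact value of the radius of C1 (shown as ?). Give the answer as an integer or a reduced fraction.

1. [C1∋P]  r_C1² − 144 = 0  ⇒  r_C1 = 12 (r>0 drops 1)

12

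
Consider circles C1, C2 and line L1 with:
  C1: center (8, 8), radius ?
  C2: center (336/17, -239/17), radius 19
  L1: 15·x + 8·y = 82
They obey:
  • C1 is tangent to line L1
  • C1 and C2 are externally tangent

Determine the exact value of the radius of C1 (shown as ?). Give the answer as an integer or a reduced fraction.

6

1. [C1‖L1]  r_C1² − 36 = 0  ⇒  r_C1 = 6 (r>0 drops 1)
2. [ext C1·C2]  r_C1² + 38r_C1 − 264 = 0  ⇒  r_C1 = 6 (r>0 drops 1)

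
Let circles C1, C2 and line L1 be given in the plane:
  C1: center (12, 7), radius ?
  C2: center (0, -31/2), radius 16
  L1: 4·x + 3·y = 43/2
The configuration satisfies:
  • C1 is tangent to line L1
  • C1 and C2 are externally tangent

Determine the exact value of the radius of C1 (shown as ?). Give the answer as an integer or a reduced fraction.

19/2

1. [C1‖L1]  r_C1² − 361/4 = 0  ⇒  r_C1 = 19/2 (r>0 drops 1)
2. [ext C1·C2]  r_C1² + 32r_C1 − 1577/4 = 0  ⇒  r_C1 = 19/2 (r>0 drops 1)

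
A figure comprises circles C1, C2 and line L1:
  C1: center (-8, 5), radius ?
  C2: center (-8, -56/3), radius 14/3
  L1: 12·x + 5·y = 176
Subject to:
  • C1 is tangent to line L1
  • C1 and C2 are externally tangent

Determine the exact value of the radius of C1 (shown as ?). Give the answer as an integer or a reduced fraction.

1. [C1‖L1]  r_C1² − 361 = 0  ⇒  r_C1 = 19 (r>0 drops 1)
2. [ext C1·C2]  r_C1² + (28/3)r_C1 − 1615/3 = 0  ⇒  r_C1 = 19 (r>0 drops 1)

19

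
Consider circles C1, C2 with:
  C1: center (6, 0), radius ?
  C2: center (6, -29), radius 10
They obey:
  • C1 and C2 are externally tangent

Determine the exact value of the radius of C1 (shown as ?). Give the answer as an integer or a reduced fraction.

1. [ext C1·C2]  r_C1² + 20r_C1 − 741 = 0  ⇒  r_C1 = 19 (r>0 drops 1)

19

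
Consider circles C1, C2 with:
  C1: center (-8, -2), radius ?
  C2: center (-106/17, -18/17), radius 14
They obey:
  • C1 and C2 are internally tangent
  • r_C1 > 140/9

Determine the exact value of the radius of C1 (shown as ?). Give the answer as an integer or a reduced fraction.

16

1. [int C1,C2]  r_C1² − 28r_C1 + 192 = 0  ⇒  r_C1 = 12 or 16
2. given r_C1 > 140/9: keep 16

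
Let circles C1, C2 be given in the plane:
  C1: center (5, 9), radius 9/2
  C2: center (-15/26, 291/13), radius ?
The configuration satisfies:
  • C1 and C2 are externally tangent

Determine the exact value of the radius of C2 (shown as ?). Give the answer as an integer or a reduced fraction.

1. [ext C1·C2]  r_C2² + 9r_C2 − 190 = 0  ⇒  r_C2 = 10 (r>0 drops 1)

10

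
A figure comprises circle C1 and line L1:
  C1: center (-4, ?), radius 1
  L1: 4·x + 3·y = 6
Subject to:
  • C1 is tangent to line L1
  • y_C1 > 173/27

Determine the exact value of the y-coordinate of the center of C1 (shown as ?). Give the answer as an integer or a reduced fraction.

9

1. [C1‖L1]  y_C1² − (44/3)y_C1 + 51 = 0  ⇒  y_C1 = 17/3 or 9
2. given y_C1 > 173/27: keep 9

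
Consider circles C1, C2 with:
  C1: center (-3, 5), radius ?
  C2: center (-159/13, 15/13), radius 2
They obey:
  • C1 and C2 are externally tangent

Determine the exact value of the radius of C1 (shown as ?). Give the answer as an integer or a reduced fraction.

1. [ext C1·C2]  r_C1² + 4r_C1 − 96 = 0  ⇒  r_C1 = 8 (r>0 drops 1)

8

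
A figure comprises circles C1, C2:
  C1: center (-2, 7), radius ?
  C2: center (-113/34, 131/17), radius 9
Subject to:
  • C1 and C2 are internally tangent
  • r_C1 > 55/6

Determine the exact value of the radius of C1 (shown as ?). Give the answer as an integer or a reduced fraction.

1. [int C1,C2]  r_C1² − 18r_C1 + 315/4 = 0  ⇒  r_C1 = 15/2 or 21/2
2. given r_C1 > 55/6: keep 21/2

21/2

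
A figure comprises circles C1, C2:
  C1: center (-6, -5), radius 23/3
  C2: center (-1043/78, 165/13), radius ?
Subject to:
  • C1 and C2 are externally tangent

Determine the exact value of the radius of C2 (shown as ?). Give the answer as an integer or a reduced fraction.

23/2

1. [ext C1·C2]  r_C2² + (46/3)r_C2 − 3703/12 = 0  ⇒  r_C2 = 23/2 (r>0 drops 1)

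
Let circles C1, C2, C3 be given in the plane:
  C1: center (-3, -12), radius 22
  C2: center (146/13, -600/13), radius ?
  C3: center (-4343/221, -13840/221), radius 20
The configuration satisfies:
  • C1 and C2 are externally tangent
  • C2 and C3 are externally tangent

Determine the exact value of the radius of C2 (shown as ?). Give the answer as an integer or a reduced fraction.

1. [ext C1·C2]  r_C2² + 44r_C2 − 885 = 0  ⇒  r_C2 = 15 (r>0 drops 1)
2. [ext C2·C3]  r_C2² + 40r_C2 − 825 = 0  ⇒  r_C2 = 15 (r>0 drops 1)

15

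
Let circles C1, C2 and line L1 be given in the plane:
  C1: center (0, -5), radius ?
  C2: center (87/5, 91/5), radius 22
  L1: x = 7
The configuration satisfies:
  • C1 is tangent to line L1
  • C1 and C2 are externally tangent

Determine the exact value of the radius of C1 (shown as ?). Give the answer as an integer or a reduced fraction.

1. [C1‖L1]  r_C1² − 49 = 0  ⇒  r_C1 = 7 (r>0 drops 1)
2. [ext C1·C2]  r_C1² + 44r_C1 − 357 = 0  ⇒  r_C1 = 7 (r>0 drops 1)

7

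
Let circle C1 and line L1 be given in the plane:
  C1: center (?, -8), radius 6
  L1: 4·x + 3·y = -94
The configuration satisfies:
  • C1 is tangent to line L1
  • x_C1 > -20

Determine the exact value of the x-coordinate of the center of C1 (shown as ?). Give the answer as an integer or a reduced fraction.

-10

1. [C1‖L1]  x_C1² + 35x_C1 + 250 = 0  ⇒  x_C1 = -25 or -10
2. given x_C1 > -20: keep -10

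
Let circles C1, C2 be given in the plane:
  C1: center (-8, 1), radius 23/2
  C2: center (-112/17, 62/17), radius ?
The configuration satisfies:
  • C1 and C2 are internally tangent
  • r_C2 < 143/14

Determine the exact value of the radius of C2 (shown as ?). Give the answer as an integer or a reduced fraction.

17/2

1. [int C1,C2]  r_C2² − 23r_C2 + 493/4 = 0  ⇒  r_C2 = 17/2 or 29/2
2. given r_C2 < 143/14: keep 17/2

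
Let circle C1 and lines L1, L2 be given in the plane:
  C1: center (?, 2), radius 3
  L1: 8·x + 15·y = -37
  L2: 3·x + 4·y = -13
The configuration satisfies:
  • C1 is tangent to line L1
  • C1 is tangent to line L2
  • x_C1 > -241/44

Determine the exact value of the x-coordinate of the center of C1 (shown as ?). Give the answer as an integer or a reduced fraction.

1. [C1‖L1]  x_C1² + (67/4)x_C1 + 59/2 = 0  ⇒  x_C1 = -59/4 or -2
2. [C1‖L2]  x_C1² + 14x_C1 + 24 = 0  ⇒  x_C1 = -12 or -2

-2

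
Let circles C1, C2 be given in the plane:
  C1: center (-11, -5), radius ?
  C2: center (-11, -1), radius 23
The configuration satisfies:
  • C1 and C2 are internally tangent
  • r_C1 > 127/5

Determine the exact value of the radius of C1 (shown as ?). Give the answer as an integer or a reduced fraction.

1. [int C1,C2]  r_C1² − 46r_C1 + 513 = 0  ⇒  r_C1 = 19 or 27
2. given r_C1 > 127/5: keep 27

27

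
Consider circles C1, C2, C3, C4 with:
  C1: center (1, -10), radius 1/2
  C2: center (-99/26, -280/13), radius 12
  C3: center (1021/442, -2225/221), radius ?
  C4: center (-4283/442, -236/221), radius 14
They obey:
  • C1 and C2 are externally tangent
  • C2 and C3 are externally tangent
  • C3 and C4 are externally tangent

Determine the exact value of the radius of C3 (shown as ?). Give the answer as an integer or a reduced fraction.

1. [ext C2·C3]  r_C3² + 24r_C3 − 25 = 0  ⇒  r_C3 = 1 (r>0 drops 1)
2. [ext C3·C4]  r_C3² + 28r_C3 − 29 = 0  ⇒  r_C3 = 1 (r>0 drops 1)

1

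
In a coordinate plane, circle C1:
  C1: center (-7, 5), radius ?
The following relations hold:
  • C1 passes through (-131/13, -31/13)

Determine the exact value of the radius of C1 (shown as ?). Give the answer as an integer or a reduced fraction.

8

1. [C1∋P]  r_C1² − 64 = 0  ⇒  r_C1 = 8 (r>0 drops 1)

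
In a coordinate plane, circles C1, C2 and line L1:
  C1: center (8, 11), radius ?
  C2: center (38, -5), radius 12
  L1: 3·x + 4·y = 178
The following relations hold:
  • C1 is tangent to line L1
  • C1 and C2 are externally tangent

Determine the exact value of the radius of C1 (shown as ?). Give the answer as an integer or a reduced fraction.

1. [C1‖L1]  r_C1² − 484 = 0  ⇒  r_C1 = 22 (r>0 drops 1)
2. [ext C1·C2]  r_C1² + 24r_C1 − 1012 = 0  ⇒  r_C1 = 22 (r>0 drops 1)

22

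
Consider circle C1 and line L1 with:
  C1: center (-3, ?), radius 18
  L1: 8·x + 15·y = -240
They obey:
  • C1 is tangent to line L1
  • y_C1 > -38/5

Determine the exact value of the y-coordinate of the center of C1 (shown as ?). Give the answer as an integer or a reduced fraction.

1. [C1‖L1]  y_C1² + (144/5)y_C1 − 1044/5 = 0  ⇒  y_C1 = -174/5 or 6
2. given y_C1 > -38/5: keep 6

6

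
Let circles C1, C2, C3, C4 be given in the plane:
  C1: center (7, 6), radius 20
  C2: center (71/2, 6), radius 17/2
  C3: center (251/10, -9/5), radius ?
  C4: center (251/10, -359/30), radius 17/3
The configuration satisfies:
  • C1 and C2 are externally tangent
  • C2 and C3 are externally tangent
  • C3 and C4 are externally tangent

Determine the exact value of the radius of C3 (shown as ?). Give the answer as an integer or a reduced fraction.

1. [ext C2·C3]  r_C3² + 17r_C3 − 387/4 = 0  ⇒  r_C3 = 9/2 (r>0 drops 1)
2. [ext C3·C4]  r_C3² + (34/3)r_C3 − 285/4 = 0  ⇒  r_C3 = 9/2 (r>0 drops 1)

9/2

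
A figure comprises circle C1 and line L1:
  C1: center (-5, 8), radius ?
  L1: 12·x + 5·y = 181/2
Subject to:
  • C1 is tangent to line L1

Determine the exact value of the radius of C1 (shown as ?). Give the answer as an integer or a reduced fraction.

1. [C1‖L1]  r_C1² − 289/4 = 0  ⇒  r_C1 = 17/2 (r>0 drops 1)

17/2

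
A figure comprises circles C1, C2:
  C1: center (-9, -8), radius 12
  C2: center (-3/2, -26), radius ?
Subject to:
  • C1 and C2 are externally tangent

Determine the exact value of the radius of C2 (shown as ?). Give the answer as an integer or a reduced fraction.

1. [ext C1·C2]  r_C2² + 24r_C2 − 945/4 = 0  ⇒  r_C2 = 15/2 (r>0 drops 1)

15/2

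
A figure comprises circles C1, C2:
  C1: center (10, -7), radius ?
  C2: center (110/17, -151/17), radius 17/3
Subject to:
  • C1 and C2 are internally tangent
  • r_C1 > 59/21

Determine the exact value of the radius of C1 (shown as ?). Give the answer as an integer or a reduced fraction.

1. [int C1,C2]  r_C1² − (34/3)r_C1 + 145/9 = 0  ⇒  r_C1 = 5/3 or 29/3
2. given r_C1 > 59/21: keep 29/3

29/3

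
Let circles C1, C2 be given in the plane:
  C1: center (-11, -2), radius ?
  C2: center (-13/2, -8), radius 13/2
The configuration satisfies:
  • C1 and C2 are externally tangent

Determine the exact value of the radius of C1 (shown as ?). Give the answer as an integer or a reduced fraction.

1

1. [ext C1·C2]  r_C1² + 13r_C1 − 14 = 0  ⇒  r_C1 = 1 (r>0 drops 1)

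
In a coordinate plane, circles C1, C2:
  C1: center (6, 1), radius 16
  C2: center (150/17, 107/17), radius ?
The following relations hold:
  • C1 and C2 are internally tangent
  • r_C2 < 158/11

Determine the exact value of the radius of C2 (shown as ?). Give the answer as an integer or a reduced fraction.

1. [int C1,C2]  r_C2² − 32r_C2 + 220 = 0  ⇒  r_C2 = 10 or 22
2. given r_C2 < 158/11: keep 10

10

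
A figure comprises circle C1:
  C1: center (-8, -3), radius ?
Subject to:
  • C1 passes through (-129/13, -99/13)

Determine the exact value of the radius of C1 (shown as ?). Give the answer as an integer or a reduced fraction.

5

1. [C1∋P]  r_C1² − 25 = 0  ⇒  r_C1 = 5 (r>0 drops 1)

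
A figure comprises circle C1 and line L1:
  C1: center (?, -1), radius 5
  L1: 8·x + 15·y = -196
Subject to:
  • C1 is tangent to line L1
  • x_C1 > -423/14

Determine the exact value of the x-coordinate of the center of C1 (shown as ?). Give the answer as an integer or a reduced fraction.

1. [C1‖L1]  x_C1² + (181/4)x_C1 + 399 = 0  ⇒  x_C1 = -133/4 or -12
2. given x_C1 > -423/14: keep -12

-12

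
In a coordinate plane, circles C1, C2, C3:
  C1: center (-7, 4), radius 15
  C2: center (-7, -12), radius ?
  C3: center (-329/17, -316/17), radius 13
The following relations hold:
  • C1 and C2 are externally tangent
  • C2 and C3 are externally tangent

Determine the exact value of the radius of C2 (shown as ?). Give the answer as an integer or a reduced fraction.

1. [ext C1·C2]  r_C2² + 30r_C2 − 31 = 0  ⇒  r_C2 = 1 (r>0 drops 1)
2. [ext C2·C3]  r_C2² + 26r_C2 − 27 = 0  ⇒  r_C2 = 1 (r>0 drops 1)

1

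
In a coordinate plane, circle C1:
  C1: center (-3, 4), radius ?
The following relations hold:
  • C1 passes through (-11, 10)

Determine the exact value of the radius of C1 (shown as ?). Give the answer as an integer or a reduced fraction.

10

1. [C1∋P]  r_C1² − 100 = 0  ⇒  r_C1 = 10 (r>0 drops 1)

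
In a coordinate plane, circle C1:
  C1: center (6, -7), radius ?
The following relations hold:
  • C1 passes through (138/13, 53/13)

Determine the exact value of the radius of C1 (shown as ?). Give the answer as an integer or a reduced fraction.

1. [C1∋P]  r_C1² − 144 = 0  ⇒  r_C1 = 12 (r>0 drops 1)

12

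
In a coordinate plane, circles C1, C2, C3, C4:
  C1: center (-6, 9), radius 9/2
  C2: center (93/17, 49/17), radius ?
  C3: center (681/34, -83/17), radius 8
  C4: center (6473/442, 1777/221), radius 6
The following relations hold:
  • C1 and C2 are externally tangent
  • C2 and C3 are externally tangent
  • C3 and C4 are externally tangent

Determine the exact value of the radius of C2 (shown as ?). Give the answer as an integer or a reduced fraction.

17/2

1. [ext C1·C2]  r_C2² + 9r_C2 − 595/4 = 0  ⇒  r_C2 = 17/2 (r>0 drops 1)
2. [ext C2·C3]  r_C2² + 16r_C2 − 833/4 = 0  ⇒  r_C2 = 17/2 (r>0 drops 1)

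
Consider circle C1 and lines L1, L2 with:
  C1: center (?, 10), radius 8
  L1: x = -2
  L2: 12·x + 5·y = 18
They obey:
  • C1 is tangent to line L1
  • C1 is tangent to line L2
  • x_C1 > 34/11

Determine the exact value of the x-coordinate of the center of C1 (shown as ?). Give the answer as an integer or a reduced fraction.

6

1. [C1‖L1]  x_C1² + 4x_C1 − 60 = 0  ⇒  x_C1 = -10 or 6
2. [C1‖L2]  x_C1² + (16/3)x_C1 − 68 = 0  ⇒  x_C1 = -34/3 or 6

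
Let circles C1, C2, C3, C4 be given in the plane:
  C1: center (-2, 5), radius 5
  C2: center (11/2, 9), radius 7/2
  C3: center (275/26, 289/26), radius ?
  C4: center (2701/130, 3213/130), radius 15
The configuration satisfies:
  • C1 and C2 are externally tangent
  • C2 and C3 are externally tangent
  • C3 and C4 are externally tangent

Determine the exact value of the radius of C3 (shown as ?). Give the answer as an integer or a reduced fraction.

1. [ext C2·C3]  r_C3² + 7r_C3 − 18 = 0  ⇒  r_C3 = 2 (r>0 drops 1)
2. [ext C3·C4]  r_C3² + 30r_C3 − 64 = 0  ⇒  r_C3 = 2 (r>0 drops 1)

2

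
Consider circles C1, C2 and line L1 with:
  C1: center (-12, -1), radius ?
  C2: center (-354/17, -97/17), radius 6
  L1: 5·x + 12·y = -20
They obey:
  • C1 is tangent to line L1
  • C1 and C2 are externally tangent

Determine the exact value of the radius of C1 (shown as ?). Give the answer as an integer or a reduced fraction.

4

1. [C1‖L1]  r_C1² − 16 = 0  ⇒  r_C1 = 4 (r>0 drops 1)
2. [ext C1·C2]  r_C1² + 12r_C1 − 64 = 0  ⇒  r_C1 = 4 (r>0 drops 1)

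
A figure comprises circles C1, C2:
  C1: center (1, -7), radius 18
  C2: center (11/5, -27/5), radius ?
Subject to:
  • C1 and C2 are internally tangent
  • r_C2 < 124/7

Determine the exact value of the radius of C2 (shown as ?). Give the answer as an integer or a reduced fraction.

1. [int C1,C2]  r_C2² − 36r_C2 + 320 = 0  ⇒  r_C2 = 16 or 20
2. given r_C2 < 124/7: keep 16

16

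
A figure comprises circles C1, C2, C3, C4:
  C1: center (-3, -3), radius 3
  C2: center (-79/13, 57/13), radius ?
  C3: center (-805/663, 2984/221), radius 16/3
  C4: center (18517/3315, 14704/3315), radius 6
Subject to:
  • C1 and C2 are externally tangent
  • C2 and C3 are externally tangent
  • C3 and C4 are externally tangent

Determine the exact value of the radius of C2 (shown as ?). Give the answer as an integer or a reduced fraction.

5

1. [ext C1·C2]  r_C2² + 6r_C2 − 55 = 0  ⇒  r_C2 = 5 (r>0 drops 1)
2. [ext C2·C3]  r_C2² + (32/3)r_C2 − 235/3 = 0  ⇒  r_C2 = 5 (r>0 drops 1)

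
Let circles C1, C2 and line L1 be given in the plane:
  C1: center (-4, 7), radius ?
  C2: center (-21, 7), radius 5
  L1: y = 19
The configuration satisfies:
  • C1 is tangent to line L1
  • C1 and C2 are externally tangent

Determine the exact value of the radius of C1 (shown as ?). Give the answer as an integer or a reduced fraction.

1. [C1‖L1]  r_C1² − 144 = 0  ⇒  r_C1 = 12 (r>0 drops 1)
2. [ext C1·C2]  r_C1² + 10r_C1 − 264 = 0  ⇒  r_C1 = 12 (r>0 drops 1)

12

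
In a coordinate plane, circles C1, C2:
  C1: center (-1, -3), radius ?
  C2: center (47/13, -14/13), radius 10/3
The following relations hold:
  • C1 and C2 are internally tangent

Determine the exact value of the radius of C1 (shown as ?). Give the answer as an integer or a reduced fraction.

1. [int C1,C2]  r_C1² − (20/3)r_C1 − 125/9 = 0  ⇒  r_C1 = 25/3 (r>0 drops 1)

25/3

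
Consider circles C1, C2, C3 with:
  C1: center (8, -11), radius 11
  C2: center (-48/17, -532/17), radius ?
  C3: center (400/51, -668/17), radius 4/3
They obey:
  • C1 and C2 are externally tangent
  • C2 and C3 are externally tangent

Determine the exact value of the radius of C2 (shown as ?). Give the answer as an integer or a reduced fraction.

12

1. [ext C1·C2]  r_C2² + 22r_C2 − 408 = 0  ⇒  r_C2 = 12 (r>0 drops 1)
2. [ext C2·C3]  r_C2² + (8/3)r_C2 − 176 = 0  ⇒  r_C2 = 12 (r>0 drops 1)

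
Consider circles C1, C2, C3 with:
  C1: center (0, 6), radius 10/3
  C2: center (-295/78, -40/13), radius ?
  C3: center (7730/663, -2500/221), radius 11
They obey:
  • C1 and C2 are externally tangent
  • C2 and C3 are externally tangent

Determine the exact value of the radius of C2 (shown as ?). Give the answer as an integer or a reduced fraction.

1. [ext C1·C2]  r_C2² + (20/3)r_C2 − 1027/12 = 0  ⇒  r_C2 = 13/2 (r>0 drops 1)
2. [ext C2·C3]  r_C2² + 22r_C2 − 741/4 = 0  ⇒  r_C2 = 13/2 (r>0 drops 1)

13/2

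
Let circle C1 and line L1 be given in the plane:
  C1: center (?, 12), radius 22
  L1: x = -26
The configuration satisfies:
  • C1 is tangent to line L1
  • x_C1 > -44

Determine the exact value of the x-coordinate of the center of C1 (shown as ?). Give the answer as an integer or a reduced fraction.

1. [C1‖L1]  x_C1² + 52x_C1 + 192 = 0  ⇒  x_C1 = -48 or -4
2. given x_C1 > -44: keep -4

-4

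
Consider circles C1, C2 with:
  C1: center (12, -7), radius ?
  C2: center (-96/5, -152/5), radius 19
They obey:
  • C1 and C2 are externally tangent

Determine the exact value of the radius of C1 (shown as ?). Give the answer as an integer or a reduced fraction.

1. [ext C1·C2]  r_C1² + 38r_C1 − 1160 = 0  ⇒  r_C1 = 20 (r>0 drops 1)

20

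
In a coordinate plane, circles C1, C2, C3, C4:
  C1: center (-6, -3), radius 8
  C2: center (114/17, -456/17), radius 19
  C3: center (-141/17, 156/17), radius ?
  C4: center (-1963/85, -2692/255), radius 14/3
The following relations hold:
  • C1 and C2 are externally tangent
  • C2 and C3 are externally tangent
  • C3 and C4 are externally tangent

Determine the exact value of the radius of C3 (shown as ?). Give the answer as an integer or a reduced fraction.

1. [ext C2·C3]  r_C3² + 38r_C3 − 1160 = 0  ⇒  r_C3 = 20 (r>0 drops 1)
2. [ext C3·C4]  r_C3² + (28/3)r_C3 − 1760/3 = 0  ⇒  r_C3 = 20 (r>0 drops 1)

20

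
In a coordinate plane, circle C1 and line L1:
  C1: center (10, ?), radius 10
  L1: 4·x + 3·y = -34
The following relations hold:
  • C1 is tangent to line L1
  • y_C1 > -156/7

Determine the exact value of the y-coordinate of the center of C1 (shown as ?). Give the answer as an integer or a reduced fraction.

-8

1. [C1‖L1]  y_C1² + (148/3)y_C1 + 992/3 = 0  ⇒  y_C1 = -124/3 or -8
2. given y_C1 > -156/7: keep -8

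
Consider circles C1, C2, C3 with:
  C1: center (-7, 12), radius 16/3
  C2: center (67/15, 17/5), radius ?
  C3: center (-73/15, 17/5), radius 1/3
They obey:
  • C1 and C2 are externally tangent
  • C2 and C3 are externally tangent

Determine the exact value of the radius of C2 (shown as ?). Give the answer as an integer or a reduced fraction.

1. [ext C1·C2]  r_C2² + (32/3)r_C2 − 177 = 0  ⇒  r_C2 = 9 (r>0 drops 1)
2. [ext C2·C3]  r_C2² + (2/3)r_C2 − 87 = 0  ⇒  r_C2 = 9 (r>0 drops 1)

9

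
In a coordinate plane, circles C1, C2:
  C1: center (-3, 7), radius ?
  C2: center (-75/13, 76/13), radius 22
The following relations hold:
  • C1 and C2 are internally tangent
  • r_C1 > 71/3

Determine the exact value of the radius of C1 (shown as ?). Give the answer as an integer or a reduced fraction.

25

1. [int C1,C2]  r_C1² − 44r_C1 + 475 = 0  ⇒  r_C1 = 19 or 25
2. given r_C1 > 71/3: keep 25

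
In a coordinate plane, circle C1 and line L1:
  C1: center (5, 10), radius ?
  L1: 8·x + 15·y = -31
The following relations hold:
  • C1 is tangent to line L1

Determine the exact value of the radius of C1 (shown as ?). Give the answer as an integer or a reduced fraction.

13

1. [C1‖L1]  r_C1² − 169 = 0  ⇒  r_C1 = 13 (r>0 drops 1)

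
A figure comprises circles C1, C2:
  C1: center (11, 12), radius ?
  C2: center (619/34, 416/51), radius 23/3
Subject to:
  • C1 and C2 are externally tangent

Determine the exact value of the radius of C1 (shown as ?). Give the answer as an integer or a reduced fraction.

1. [ext C1·C2]  r_C1² + (46/3)r_C1 − 95/12 = 0  ⇒  r_C1 = 1/2 (r>0 drops 1)

1/2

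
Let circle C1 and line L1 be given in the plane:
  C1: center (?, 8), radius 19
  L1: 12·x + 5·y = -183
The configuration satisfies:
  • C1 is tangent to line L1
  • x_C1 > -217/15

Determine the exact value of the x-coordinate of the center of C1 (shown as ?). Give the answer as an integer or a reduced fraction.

2

1. [C1‖L1]  x_C1² + (223/6)x_C1 − 235/3 = 0  ⇒  x_C1 = -235/6 or 2
2. given x_C1 > -217/15: keep 2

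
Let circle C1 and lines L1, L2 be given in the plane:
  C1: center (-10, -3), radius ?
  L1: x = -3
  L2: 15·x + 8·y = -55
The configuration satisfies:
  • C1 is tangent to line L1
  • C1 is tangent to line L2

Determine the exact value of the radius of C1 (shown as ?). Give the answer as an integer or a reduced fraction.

1. [C1‖L1]  r_C1² − 49 = 0  ⇒  r_C1 = 7 (r>0 drops 1)
2. [C1‖L2]  r_C1² − 49 = 0  ⇒  r_C1 = 7 (r>0 drops 1)

7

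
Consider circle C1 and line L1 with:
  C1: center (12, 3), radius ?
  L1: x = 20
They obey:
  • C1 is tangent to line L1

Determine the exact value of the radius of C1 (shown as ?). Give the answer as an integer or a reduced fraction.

1. [C1‖L1]  r_C1² − 64 = 0  ⇒  r_C1 = 8 (r>0 drops 1)

8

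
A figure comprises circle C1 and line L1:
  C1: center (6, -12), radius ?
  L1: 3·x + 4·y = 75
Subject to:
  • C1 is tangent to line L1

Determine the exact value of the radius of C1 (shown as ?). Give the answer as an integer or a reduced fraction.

1. [C1‖L1]  r_C1² − 441 = 0  ⇒  r_C1 = 21 (r>0 drops 1)

21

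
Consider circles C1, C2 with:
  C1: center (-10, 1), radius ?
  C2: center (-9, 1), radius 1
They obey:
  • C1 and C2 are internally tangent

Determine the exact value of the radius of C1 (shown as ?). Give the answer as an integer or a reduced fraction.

1. [int C1,C2]  r_C1² − 2r_C1 = 0  ⇒  r_C1 = 2 (r>0 drops 1)

2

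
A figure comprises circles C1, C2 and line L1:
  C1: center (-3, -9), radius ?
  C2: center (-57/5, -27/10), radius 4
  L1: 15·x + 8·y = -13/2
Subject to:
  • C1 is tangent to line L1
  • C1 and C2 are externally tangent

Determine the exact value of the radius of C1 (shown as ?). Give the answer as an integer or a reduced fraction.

13/2

1. [C1‖L1]  r_C1² − 169/4 = 0  ⇒  r_C1 = 13/2 (r>0 drops 1)
2. [ext C1·C2]  r_C1² + 8r_C1 − 377/4 = 0  ⇒  r_C1 = 13/2 (r>0 drops 1)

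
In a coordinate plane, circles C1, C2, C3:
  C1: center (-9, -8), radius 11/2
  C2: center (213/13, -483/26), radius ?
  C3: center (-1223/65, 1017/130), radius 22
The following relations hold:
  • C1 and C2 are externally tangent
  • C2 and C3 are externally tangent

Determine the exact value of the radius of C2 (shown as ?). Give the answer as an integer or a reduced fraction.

22

1. [ext C1·C2]  r_C2² + 11r_C2 − 726 = 0  ⇒  r_C2 = 22 (r>0 drops 1)
2. [ext C2·C3]  r_C2² + 44r_C2 − 1452 = 0  ⇒  r_C2 = 22 (r>0 drops 1)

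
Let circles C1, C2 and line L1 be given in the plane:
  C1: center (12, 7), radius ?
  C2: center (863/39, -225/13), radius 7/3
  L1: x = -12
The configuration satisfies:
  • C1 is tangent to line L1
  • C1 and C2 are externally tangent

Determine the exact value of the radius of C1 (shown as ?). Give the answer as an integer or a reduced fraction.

1. [C1‖L1]  r_C1² − 576 = 0  ⇒  r_C1 = 24 (r>0 drops 1)
2. [ext C1·C2]  r_C1² + (14/3)r_C1 − 688 = 0  ⇒  r_C1 = 24 (r>0 drops 1)

24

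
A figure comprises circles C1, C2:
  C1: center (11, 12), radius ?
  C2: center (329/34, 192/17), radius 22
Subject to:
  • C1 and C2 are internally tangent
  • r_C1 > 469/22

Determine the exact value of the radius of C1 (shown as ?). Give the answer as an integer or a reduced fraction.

1. [int C1,C2]  r_C1² − 44r_C1 + 1927/4 = 0  ⇒  r_C1 = 41/2 or 47/2
2. given r_C1 > 469/22: keep 47/2

47/2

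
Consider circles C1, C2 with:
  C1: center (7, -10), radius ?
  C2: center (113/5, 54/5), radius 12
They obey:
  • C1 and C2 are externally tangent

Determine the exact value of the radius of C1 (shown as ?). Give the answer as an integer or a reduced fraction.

14

1. [ext C1·C2]  r_C1² + 24r_C1 − 532 = 0  ⇒  r_C1 = 14 (r>0 drops 1)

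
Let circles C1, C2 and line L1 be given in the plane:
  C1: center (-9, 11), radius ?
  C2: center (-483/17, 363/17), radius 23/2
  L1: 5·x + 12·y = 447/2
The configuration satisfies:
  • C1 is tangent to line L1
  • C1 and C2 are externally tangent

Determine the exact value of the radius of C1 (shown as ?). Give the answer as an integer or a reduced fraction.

21/2

1. [C1‖L1]  r_C1² − 441/4 = 0  ⇒  r_C1 = 21/2 (r>0 drops 1)
2. [ext C1·C2]  r_C1² + 23r_C1 − 1407/4 = 0  ⇒  r_C1 = 21/2 (r>0 drops 1)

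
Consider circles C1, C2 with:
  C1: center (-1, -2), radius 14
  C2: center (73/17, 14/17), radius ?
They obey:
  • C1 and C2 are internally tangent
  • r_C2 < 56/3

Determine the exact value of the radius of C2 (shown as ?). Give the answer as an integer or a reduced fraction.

1. [int C1,C2]  r_C2² − 28r_C2 + 160 = 0  ⇒  r_C2 = 8 or 20
2. given r_C2 < 56/3: keep 8

8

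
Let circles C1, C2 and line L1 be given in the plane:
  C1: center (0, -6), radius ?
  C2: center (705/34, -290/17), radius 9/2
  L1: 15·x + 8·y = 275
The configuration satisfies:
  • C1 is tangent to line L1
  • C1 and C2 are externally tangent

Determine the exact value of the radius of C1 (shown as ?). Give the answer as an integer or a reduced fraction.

19

1. [C1‖L1]  r_C1² − 361 = 0  ⇒  r_C1 = 19 (r>0 drops 1)
2. [ext C1·C2]  r_C1² + 9r_C1 − 532 = 0  ⇒  r_C1 = 19 (r>0 drops 1)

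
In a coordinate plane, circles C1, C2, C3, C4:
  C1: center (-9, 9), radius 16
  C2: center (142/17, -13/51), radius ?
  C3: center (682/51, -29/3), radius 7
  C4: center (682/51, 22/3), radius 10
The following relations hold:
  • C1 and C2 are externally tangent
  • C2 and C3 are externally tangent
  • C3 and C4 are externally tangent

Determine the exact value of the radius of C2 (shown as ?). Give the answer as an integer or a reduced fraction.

1. [ext C1·C2]  r_C2² + 32r_C2 − 1177/9 = 0  ⇒  r_C2 = 11/3 (r>0 drops 1)
2. [ext C2·C3]  r_C2² + 14r_C2 − 583/9 = 0  ⇒  r_C2 = 11/3 (r>0 drops 1)

11/3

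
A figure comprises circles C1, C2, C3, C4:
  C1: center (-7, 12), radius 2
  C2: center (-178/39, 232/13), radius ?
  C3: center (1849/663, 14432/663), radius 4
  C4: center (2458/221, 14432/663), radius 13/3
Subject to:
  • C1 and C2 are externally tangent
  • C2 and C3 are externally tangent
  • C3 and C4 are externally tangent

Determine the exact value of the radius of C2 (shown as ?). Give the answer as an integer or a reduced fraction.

13/3

1. [ext C1·C2]  r_C2² + 4r_C2 − 325/9 = 0  ⇒  r_C2 = 13/3 (r>0 drops 1)
2. [ext C2·C3]  r_C2² + 8r_C2 − 481/9 = 0  ⇒  r_C2 = 13/3 (r>0 drops 1)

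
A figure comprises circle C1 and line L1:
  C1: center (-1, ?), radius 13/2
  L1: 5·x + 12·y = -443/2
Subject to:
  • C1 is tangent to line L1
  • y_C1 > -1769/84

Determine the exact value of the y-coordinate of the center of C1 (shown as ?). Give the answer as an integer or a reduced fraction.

-11

1. [C1‖L1]  y_C1² + (433/12)y_C1 + 3311/12 = 0  ⇒  y_C1 = -301/12 or -11
2. given y_C1 > -1769/84: keep -11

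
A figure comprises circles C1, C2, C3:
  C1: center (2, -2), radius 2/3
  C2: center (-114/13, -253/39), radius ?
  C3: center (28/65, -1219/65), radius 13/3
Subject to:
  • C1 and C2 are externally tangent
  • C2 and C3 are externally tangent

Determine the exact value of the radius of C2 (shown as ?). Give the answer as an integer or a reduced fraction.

11

1. [ext C1·C2]  r_C2² + (4/3)r_C2 − 407/3 = 0  ⇒  r_C2 = 11 (r>0 drops 1)
2. [ext C2·C3]  r_C2² + (26/3)r_C2 − 649/3 = 0  ⇒  r_C2 = 11 (r>0 drops 1)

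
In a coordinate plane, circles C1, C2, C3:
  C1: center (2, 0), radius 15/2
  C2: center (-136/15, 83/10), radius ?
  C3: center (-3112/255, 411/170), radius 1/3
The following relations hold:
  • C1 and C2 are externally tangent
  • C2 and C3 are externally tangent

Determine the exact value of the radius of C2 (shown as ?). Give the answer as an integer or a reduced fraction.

1. [ext C1·C2]  r_C2² + 15r_C2 − 1216/9 = 0  ⇒  r_C2 = 19/3 (r>0 drops 1)
2. [ext C2·C3]  r_C2² + (2/3)r_C2 − 133/3 = 0  ⇒  r_C2 = 19/3 (r>0 drops 1)

19/3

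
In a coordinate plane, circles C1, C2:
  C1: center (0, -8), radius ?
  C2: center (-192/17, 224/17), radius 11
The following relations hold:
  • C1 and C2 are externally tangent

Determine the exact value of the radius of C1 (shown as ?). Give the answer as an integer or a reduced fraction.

1. [ext C1·C2]  r_C1² + 22r_C1 − 455 = 0  ⇒  r_C1 = 13 (r>0 drops 1)

13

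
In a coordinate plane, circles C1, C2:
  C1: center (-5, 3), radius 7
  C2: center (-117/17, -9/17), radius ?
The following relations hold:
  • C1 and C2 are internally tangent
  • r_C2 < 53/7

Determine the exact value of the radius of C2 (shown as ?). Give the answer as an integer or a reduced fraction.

1. [int C1,C2]  r_C2² − 14r_C2 + 33 = 0  ⇒  r_C2 = 3 or 11
2. given r_C2 < 53/7: keep 3

3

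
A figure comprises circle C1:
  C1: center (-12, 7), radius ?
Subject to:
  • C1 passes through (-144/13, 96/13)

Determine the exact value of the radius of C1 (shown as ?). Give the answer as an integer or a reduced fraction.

1

1. [C1∋P]  r_C1² − 1 = 0  ⇒  r_C1 = 1 (r>0 drops 1)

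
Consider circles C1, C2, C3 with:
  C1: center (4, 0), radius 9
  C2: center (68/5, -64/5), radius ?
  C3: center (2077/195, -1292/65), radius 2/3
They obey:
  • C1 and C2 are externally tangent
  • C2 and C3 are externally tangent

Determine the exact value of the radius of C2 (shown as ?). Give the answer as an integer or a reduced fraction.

7

1. [ext C1·C2]  r_C2² + 18r_C2 − 175 = 0  ⇒  r_C2 = 7 (r>0 drops 1)
2. [ext C2·C3]  r_C2² + (4/3)r_C2 − 175/3 = 0  ⇒  r_C2 = 7 (r>0 drops 1)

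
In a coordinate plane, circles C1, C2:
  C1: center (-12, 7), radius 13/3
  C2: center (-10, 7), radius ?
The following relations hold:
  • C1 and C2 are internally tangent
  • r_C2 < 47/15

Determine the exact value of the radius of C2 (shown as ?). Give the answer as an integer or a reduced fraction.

1. [int C1,C2]  r_C2² − (26/3)r_C2 + 133/9 = 0  ⇒  r_C2 = 7/3 or 19/3
2. given r_C2 < 47/15: keep 7/3

7/3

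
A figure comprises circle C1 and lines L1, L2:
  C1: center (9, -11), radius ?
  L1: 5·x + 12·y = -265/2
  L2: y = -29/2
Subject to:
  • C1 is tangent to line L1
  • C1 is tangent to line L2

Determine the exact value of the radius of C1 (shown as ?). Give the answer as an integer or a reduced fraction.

1. [C1‖L1]  r_C1² − 49/4 = 0  ⇒  r_C1 = 7/2 (r>0 drops 1)
2. [C1‖L2]  r_C1² − 49/4 = 0  ⇒  r_C1 = 7/2 (r>0 drops 1)

7/2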